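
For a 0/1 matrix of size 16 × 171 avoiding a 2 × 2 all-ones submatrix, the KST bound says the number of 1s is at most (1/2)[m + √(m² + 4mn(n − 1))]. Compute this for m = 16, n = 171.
z(16, 171; 2, 2) ≤ (1/2)[16 + √(16² + 4·16·171·170)] = (1/2)[16 + √1860736] = 690.044

Kővári–Sós–Turán: let r_1, ..., r_16 be the row sums and z = Σ r_i the total number of 1s. Each pair of columns can share at most one row with both entries 1 (else a 2×2 all-ones block appears), so Σ_i C(r_i, 2) ≤ C(171, 2) = 14535. By convexity Σ_i C(r_i, 2) ≥ 16·C(z/16, 2) = z(z − 16)/(2·16), giving z² − 16z − 16·171·170 ≤ 0 and hence z ≤ (1/2)[16 + √(256 + 4·465120)] = (1/2)[16 + √1860736] ≈ (1/2)(16 + 1364.088) = 690.044.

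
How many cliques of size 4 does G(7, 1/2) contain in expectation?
E[# K_4] = C(7, 4) · (1/2)^C(4, 2) = 35 / 2^6 = 0.546875

For each 4-subset S of vertices (there are C(7, 4) = 35 such S), let X_S = 1 if S induces a K_4 (all C(4, 2) = 6 edges present). Then P(X_S = 1) = (1/2)^6 = 1/64. By linearity of expectation, E[# K_4] = C(7, 4) · (1/2)^6 = 35 / 64 = 0.546875.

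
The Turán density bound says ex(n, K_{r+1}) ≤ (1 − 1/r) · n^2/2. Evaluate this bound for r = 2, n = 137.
Turán density bound = (1/2) · 137^2/2 = 18769/4 ≈ 4692.25

Turán's theorem: ex(n, K_{r+1}) is achieved by the complete r-partite Turán graph T(n, r) with parts as balanced as possible, and is at most (1 − 1/r) · n^2/2. For r = 2, n = 137: the density bound is (1/2) · 18769/2 = 18769/4 ≈ 4692.25. The integer-valued extremum is e(T(137, 2)) = 4692, which is strictly less than the density bound 18769/4 since 2 ∤ 137 (the parts of T(137, 2) cannot all be equal).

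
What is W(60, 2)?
W(60, 2) = 60 + 1 = 61

A 2-term AP is any pair of integers, so a monochromatic 2-AP exists iff some colour is used at least twice. With 60 colours, the colouring i ↦ i on {1, ..., 60} uses each colour once, avoiding any monochromatic pair, so W(60, 2) > 60. For {1, ..., 61}, pigeonhole forces two integers of the same colour, which form a monochromatic 2-AP. Hence W(60, 2) = 61.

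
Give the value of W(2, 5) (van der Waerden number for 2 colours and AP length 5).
W(2, 5) = 178

W(2, 5) = 178. The lower bound W(2, 5) > 177 comes from an explicit good 2-colouring of [1, 177]; the upper bound W(2, 5) ≤ 178 was verified by exhaustive search over 2-colourings of [1, 178].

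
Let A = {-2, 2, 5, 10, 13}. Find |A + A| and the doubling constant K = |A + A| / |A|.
K = |A + A| / |A| = 14/5

Enumerate A + A = {a + b : a, b ∈ A}. With |A| = 5, there are |A|^2 = 25 ordered sum pairs; collecting distinct values, A + A = {-4, 0, 3, 4, 7, 8, 10, 11, 12, 15, 18, 20, 23, 26}, so |A + A| = 14. Thus K = 14/5. For comparison, the minimum possible |A + A| over all 5-element sets is 2·5 − 1 = 9 (so min K = 9/5), attained only by arithmetic progressions.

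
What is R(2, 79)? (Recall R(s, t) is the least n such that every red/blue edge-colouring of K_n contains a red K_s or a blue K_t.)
R(2, 79) = 79

R(2, k) = k for all k ≥ 2: in a 2-colouring of K_k, either some edge is red (a red K_2) or all edges are blue (a blue K_k). And K_{78} coloured all-blue has no blue K_79, so R(2, 79) > 78. Hence R(2, 79) = 79.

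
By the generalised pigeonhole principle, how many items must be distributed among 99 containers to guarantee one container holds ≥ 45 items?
n = (45 − 1)·99 + 1 = 4357

By the generalised pigeonhole principle, to guarantee some box contains ≥ r objects we need more than (r − 1) · k objects total. Threshold: n = (r − 1) · k + 1. With r = 45 and k = 99: n = 44 · 99 + 1 = 4356 + 1 = 4357. For n = 4356 = 44 · 99, we can put exactly 44 objects in every box, avoiding 45 in any single one — so 4357 is tight.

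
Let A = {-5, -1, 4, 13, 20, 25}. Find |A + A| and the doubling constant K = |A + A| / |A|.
K = |A + A| / |A| = 19/6

Enumerate A + A = {a + b : a, b ∈ A}. With |A| = 6, there are |A|^2 = 36 ordered sum pairs; collecting distinct values, A + A = {-10, -6, -2, -1, 3, 8, 12, 15, 17, 19, 20, 24, 26, 29, 33, 38, 40, 45, 50}, so |A + A| = 19. Thus K = 19/6. For comparison, the minimum possible |A + A| over all 6-element sets is 2·6 − 1 = 11 (so min K = 11/6), attained only by arithmetic progressions.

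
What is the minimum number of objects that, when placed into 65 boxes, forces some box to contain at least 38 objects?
n = (38 − 1)·65 + 1 = 2406

By the generalised pigeonhole principle, to guarantee some box contains ≥ r objects we need more than (r − 1) · k objects total. Threshold: n = (r − 1) · k + 1. With r = 38 and k = 65: n = 37 · 65 + 1 = 2405 + 1 = 2406. For n = 2405 = 37 · 65, we can put exactly 37 objects in every box, avoiding 38 in any single one — so 2406 is tight.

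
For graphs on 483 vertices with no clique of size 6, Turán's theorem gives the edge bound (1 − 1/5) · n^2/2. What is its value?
Turán density bound = (4/5) · 483^2/2 = 466578/5 ≈ 93315.6

Turán's theorem: ex(n, K_{r+1}) is achieved by the complete r-partite Turán graph T(n, r) with parts as balanced as possible, and is at most (1 − 1/r) · n^2/2. For r = 5, n = 483: the density bound is (4/5) · 233289/2 = 466578/5 ≈ 93315.6. The integer-valued extremum is e(T(483, 5)) = 93315, which is strictly less than the density bound 466578/5 since 5 ∤ 483 (the parts of T(483, 5) cannot all be equal).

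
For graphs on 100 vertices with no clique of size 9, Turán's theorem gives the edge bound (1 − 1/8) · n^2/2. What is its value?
Turán density bound = (7/8) · 100^2/2 = 4375

Turán's theorem: ex(n, K_{r+1}) is achieved by the complete r-partite Turán graph T(n, r) with parts as balanced as possible, and is at most (1 − 1/r) · n^2/2. For r = 8, n = 100: the density bound is (7/8) · 10000/2 = 4375. The integer-valued extremum is e(T(100, 8)) = 4374, which is strictly less than the density bound 4375 since 8 ∤ 100 (the parts of T(100, 8) cannot all be equal).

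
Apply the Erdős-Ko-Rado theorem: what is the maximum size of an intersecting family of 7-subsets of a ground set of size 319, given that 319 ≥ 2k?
max |F| = C(318, 6) = 1369700164119

The Erdős-Ko-Rado theorem states: for n ≥ 2k, an intersecting family of k-subsets of an n-element set has size at most C(n − 1, k − 1), with equality for 'star' families {A ⊆ [n] : |A| = k, i ∈ A} (fix an element i). For n = 319, k = 7: C(318, 6) = 1369700164119.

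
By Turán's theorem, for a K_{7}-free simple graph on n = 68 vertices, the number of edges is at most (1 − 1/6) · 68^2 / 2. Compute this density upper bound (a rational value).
Turán density bound = (5/6) · 68^2/2 = 5780/3 ≈ 1926.6667

Turán's theorem: ex(n, K_{r+1}) is achieved by the complete r-partite Turán graph T(n, r) with parts as balanced as possible, and is at most (1 − 1/r) · n^2/2. For r = 6, n = 68: the density bound is (5/6) · 4624/2 = 5780/3 ≈ 1926.6667. The integer-valued extremum is e(T(68, 6)) = 1926, which is strictly less than the density bound 5780/3 since 6 ∤ 68 (the parts of T(68, 6) cannot all be equal).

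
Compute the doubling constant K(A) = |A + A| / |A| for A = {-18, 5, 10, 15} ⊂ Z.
K = |A + A| / |A| = 9/4

Enumerate A + A = {a + b : a, b ∈ A}. With |A| = 4, there are |A|^2 = 16 ordered sum pairs; collecting distinct values, A + A = {-36, -13, -8, -3, 10, 15, 20, 25, 30}, so |A + A| = 9. Thus K = 9/4. For comparison, the minimum possible |A + A| over all 4-element sets is 2·4 − 1 = 7 (so min K = 7/4), attained only by arithmetic progressions.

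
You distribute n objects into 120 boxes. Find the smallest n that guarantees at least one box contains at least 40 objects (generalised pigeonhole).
n = (40 − 1)·120 + 1 = 4681

By the generalised pigeonhole principle, to guarantee some box contains ≥ r objects we need more than (r − 1) · k objects total. Threshold: n = (r − 1) · k + 1. With r = 40 and k = 120: n = 39 · 120 + 1 = 4680 + 1 = 4681. For n = 4680 = 39 · 120, we can put exactly 39 objects in every box, avoiding 40 in any single one — so 4681 is tight.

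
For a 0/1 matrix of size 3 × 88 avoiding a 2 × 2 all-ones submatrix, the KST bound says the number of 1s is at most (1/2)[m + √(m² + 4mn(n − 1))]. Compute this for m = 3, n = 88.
z(3, 88; 2, 2) ≤ (1/2)[3 + √(3² + 4·3·88·87)] = (1/2)[3 + √91881] = 153.0594

Kővári–Sós–Turán: let r_1, ..., r_3 be the row sums and z = Σ r_i the total number of 1s. Each pair of columns can share at most one row with both entries 1 (else a 2×2 all-ones block appears), so Σ_i C(r_i, 2) ≤ C(88, 2) = 3828. By convexity Σ_i C(r_i, 2) ≥ 3·C(z/3, 2) = z(z − 3)/(2·3), giving z² − 3z − 3·88·87 ≤ 0 and hence z ≤ (1/2)[3 + √(9 + 4·22968)] = (1/2)[3 + √91881] ≈ (1/2)(3 + 303.1188) = 153.0594.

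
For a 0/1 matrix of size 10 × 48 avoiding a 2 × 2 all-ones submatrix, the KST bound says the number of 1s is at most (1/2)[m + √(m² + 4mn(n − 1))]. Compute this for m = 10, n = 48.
z(10, 48; 2, 2) ≤ (1/2)[10 + √(10² + 4·10·48·47)] = (1/2)[10 + √90340] = 155.2831

Kővári–Sós–Turán: let r_1, ..., r_10 be the row sums and z = Σ r_i the total number of 1s. Each pair of columns can share at most one row with both entries 1 (else a 2×2 all-ones block appears), so Σ_i C(r_i, 2) ≤ C(48, 2) = 1128. By convexity Σ_i C(r_i, 2) ≥ 10·C(z/10, 2) = z(z − 10)/(2·10), giving z² − 10z − 10·48·47 ≤ 0 and hence z ≤ (1/2)[10 + √(100 + 4·22560)] = (1/2)[10 + √90340] ≈ (1/2)(10 + 300.5661) = 155.2831.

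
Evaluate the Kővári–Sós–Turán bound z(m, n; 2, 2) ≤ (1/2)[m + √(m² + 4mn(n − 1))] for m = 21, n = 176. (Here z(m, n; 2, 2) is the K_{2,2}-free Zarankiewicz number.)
z(21, 176; 2, 2) ≤ (1/2)[21 + √(21² + 4·21·176·175)] = (1/2)[21 + √2587641] = 814.8073

Kővári–Sós–Turán: let r_1, ..., r_21 be the row sums and z = Σ r_i the total number of 1s. Each pair of columns can share at most one row with both entries 1 (else a 2×2 all-ones block appears), so Σ_i C(r_i, 2) ≤ C(176, 2) = 15400. By convexity Σ_i C(r_i, 2) ≥ 21·C(z/21, 2) = z(z − 21)/(2·21), giving z² − 21z − 21·176·175 ≤ 0 and hence z ≤ (1/2)[21 + √(441 + 4·646800)] = (1/2)[21 + √2587641] ≈ (1/2)(21 + 1608.6146) = 814.8073.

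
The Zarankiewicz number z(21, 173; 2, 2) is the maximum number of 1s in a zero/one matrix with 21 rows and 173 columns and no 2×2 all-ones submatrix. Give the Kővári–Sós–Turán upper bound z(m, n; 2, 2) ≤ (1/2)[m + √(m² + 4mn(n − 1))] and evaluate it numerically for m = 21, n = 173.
z(21, 173; 2, 2) ≤ (1/2)[21 + √(21² + 4·21·173·172)] = (1/2)[21 + √2499945] = 801.0607

Kővári–Sós–Turán: let r_1, ..., r_21 be the row sums and z = Σ r_i the total number of 1s. Each pair of columns can share at most one row with both entries 1 (else a 2×2 all-ones block appears), so Σ_i C(r_i, 2) ≤ C(173, 2) = 14878. By convexity Σ_i C(r_i, 2) ≥ 21·C(z/21, 2) = z(z − 21)/(2·21), giving z² − 21z − 21·173·172 ≤ 0 and hence z ≤ (1/2)[21 + √(441 + 4·624876)] = (1/2)[21 + √2499945] ≈ (1/2)(21 + 1581.1214) = 801.0607.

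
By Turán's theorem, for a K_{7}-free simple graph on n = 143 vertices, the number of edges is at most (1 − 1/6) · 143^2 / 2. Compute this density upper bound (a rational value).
Turán density bound = (5/6) · 143^2/2 = 102245/12 ≈ 8520.4167

Turán's theorem: ex(n, K_{r+1}) is achieved by the complete r-partite Turán graph T(n, r) with parts as balanced as possible, and is at most (1 − 1/r) · n^2/2. For r = 6, n = 143: the density bound is (5/6) · 20449/2 = 102245/12 ≈ 8520.4167. The integer-valued extremum is e(T(143, 6)) = 8520, which is strictly less than the density bound 102245/12 since 6 ∤ 143 (the parts of T(143, 6) cannot all be equal).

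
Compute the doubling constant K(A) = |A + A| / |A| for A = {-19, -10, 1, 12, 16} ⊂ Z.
K = |A + A| / |A| = 14/5

Enumerate A + A = {a + b : a, b ∈ A}. With |A| = 5, there are |A|^2 = 25 ordered sum pairs; collecting distinct values, A + A = {-38, -29, -20, -18, -9, -7, -3, 2, 6, 13, 17, 24, 28, 32}, so |A + A| = 14. Thus K = 14/5. For comparison, the minimum possible |A + A| over all 5-element sets is 2·5 − 1 = 9 (so min K = 9/5), attained only by arithmetic progressions.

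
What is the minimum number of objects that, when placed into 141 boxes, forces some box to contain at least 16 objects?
n = (16 − 1)·141 + 1 = 2116

By the generalised pigeonhole principle, to guarantee some box contains ≥ r objects we need more than (r − 1) · k objects total. Threshold: n = (r − 1) · k + 1. With r = 16 and k = 141: n = 15 · 141 + 1 = 2115 + 1 = 2116. For n = 2115 = 15 · 141, we can put exactly 15 objects in every box, avoiding 16 in any single one — so 2116 is tight.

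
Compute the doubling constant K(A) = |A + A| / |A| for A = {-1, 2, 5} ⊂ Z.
K = |A + A| / |A| = 5/3

Enumerate A + A = {a + b : a, b ∈ A}. With |A| = 3, there are |A|^2 = 9 ordered sum pairs; collecting distinct values, A + A = {-2, 1, 4, 7, 10}, so |A + A| = 5. Thus K = 5/3. Here |A + A| = 2|A| − 1 = 5, the minimum possible — so K = 5/3 is minimal, which holds iff A is an arithmetic progression.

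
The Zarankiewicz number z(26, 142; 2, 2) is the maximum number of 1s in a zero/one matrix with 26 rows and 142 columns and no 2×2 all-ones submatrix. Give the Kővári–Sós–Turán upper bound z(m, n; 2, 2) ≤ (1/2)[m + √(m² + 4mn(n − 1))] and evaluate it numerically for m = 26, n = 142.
z(26, 142; 2, 2) ≤ (1/2)[26 + √(26² + 4·26·142·141)] = (1/2)[26 + √2082964] = 734.6239

Kővári–Sós–Turán: let r_1, ..., r_26 be the row sums and z = Σ r_i the total number of 1s. Each pair of columns can share at most one row with both entries 1 (else a 2×2 all-ones block appears), so Σ_i C(r_i, 2) ≤ C(142, 2) = 10011. By convexity Σ_i C(r_i, 2) ≥ 26·C(z/26, 2) = z(z − 26)/(2·26), giving z² − 26z − 26·142·141 ≤ 0 and hence z ≤ (1/2)[26 + √(676 + 4·520572)] = (1/2)[26 + √2082964] ≈ (1/2)(26 + 1443.2477) = 734.6239.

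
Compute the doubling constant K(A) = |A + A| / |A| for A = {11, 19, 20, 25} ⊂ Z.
K = |A + A| / |A| = 10/4 = 5/2

Enumerate A + A = {a + b : a, b ∈ A}. With |A| = 4, there are |A|^2 = 16 ordered sum pairs; collecting distinct values, A + A = {22, 30, 31, 36, 38, 39, 40, 44, 45, 50}, so |A + A| = 10. Thus K = 10/4 = 5/2. For comparison, the minimum possible |A + A| over all 4-element sets is 2·4 − 1 = 7 (so min K = 7/4), attained only by arithmetic progressions.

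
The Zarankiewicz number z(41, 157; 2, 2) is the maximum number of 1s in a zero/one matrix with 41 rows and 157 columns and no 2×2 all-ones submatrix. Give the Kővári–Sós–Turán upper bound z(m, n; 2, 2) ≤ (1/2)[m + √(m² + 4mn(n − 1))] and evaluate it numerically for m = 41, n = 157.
z(41, 157; 2, 2) ≤ (1/2)[41 + √(41² + 4·41·157·156)] = (1/2)[41 + √4018369] = 1022.7935

Kővári–Sós–Turán: let r_1, ..., r_41 be the row sums and z = Σ r_i the total number of 1s. Each pair of columns can share at most one row with both entries 1 (else a 2×2 all-ones block appears), so Σ_i C(r_i, 2) ≤ C(157, 2) = 12246. By convexity Σ_i C(r_i, 2) ≥ 41·C(z/41, 2) = z(z − 41)/(2·41), giving z² − 41z − 41·157·156 ≤ 0 and hence z ≤ (1/2)[41 + √(1681 + 4·1004172)] = (1/2)[41 + √4018369] ≈ (1/2)(41 + 2004.587) = 1022.7935.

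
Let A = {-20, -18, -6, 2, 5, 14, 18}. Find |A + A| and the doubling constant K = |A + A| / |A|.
K = |A + A| / |A| = 27/7

Enumerate A + A = {a + b : a, b ∈ A}. With |A| = 7, there are |A|^2 = 49 ordered sum pairs; collecting distinct values, A + A = {-40, -38, -36, -26, -24, -18, -16, -15, -13, -12, -6, -4, -2, -1, 0, 4, 7, 8, 10, 12, 16, 19, 20, 23, 28, 32, 36}, so |A + A| = 27. Thus K = 27/7. For comparison, the minimum possible |A + A| over all 7-element sets is 2·7 − 1 = 13 (so min K = 13/7), attained only by arithmetic progressions.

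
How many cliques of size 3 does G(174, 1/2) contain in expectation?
E[# K_3] = C(174, 3) · (1/2)^C(3, 2) = 862924 / 2^3 = 215731/2 = 107865.5

For each 3-subset S of vertices (there are C(174, 3) = 862924 such S), let X_S = 1 if S induces a K_3 (all C(3, 2) = 3 edges present). Then P(X_S = 1) = (1/2)^3 = 1/8. By linearity of expectation, E[# K_3] = C(174, 3) · (1/2)^3 = 862924 / 8 = 215731/2 = 107865.5.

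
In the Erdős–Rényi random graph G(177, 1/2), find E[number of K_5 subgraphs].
E[# K_5] = C(177, 5) · (1/2)^C(5, 2) = 1367533860 / 2^10 = 341883465/256 ≈ 1335482.285156

For each 5-subset S of vertices (there are C(177, 5) = 1367533860 such S), let X_S = 1 if S induces a K_5 (all C(5, 2) = 10 edges present). Then P(X_S = 1) = (1/2)^10 = 1/1024. By linearity of expectation, E[# K_5] = C(177, 5) · (1/2)^10 = 1367533860 / 1024 = 341883465/256 ≈ 1335482.285156.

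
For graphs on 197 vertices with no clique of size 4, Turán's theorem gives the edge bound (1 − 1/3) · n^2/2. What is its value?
Turán density bound = (2/3) · 197^2/2 = 38809/3 ≈ 12936.3333

Turán's theorem: ex(n, K_{r+1}) is achieved by the complete r-partite Turán graph T(n, r) with parts as balanced as possible, and is at most (1 − 1/r) · n^2/2. For r = 3, n = 197: the density bound is (2/3) · 38809/2 = 38809/3 ≈ 12936.3333. The integer-valued extremum is e(T(197, 3)) = 12936, which is strictly less than the density bound 38809/3 since 3 ∤ 197 (the parts of T(197, 3) cannot all be equal).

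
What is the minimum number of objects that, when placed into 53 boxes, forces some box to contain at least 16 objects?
n = (16 − 1)·53 + 1 = 796

By the generalised pigeonhole principle, to guarantee some box contains ≥ r objects we need more than (r − 1) · k objects total. Threshold: n = (r − 1) · k + 1. With r = 16 and k = 53: n = 15 · 53 + 1 = 795 + 1 = 796. For n = 795 = 15 · 53, we can put exactly 15 objects in every box, avoiding 16 in any single one — so 796 is tight.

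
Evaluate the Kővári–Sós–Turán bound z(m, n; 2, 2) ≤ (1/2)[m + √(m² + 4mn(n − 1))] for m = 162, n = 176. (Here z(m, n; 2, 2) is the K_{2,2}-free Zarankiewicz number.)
z(162, 176; 2, 2) ≤ (1/2)[162 + √(162² + 4·162·176·175)] = (1/2)[162 + √19984644] = 2316.2094

Kővári–Sós–Turán: let r_1, ..., r_162 be the row sums and z = Σ r_i the total number of 1s. Each pair of columns can share at most one row with both entries 1 (else a 2×2 all-ones block appears), so Σ_i C(r_i, 2) ≤ C(176, 2) = 15400. By convexity Σ_i C(r_i, 2) ≥ 162·C(z/162, 2) = z(z − 162)/(2·162), giving z² − 162z − 162·176·175 ≤ 0 and hence z ≤ (1/2)[162 + √(26244 + 4·4989600)] = (1/2)[162 + √19984644] ≈ (1/2)(162 + 4470.4188) = 2316.2094.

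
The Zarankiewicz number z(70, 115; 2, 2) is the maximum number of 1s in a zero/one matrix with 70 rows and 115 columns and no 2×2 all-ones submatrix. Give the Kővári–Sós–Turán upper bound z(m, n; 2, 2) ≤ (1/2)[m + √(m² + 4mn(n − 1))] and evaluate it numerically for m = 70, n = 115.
z(70, 115; 2, 2) ≤ (1/2)[70 + √(70² + 4·70·115·114)] = (1/2)[70 + √3675700] = 993.6058

Kővári–Sós–Turán: let r_1, ..., r_70 be the row sums and z = Σ r_i the total number of 1s. Each pair of columns can share at most one row with both entries 1 (else a 2×2 all-ones block appears), so Σ_i C(r_i, 2) ≤ C(115, 2) = 6555. By convexity Σ_i C(r_i, 2) ≥ 70·C(z/70, 2) = z(z − 70)/(2·70), giving z² − 70z − 70·115·114 ≤ 0 and hence z ≤ (1/2)[70 + √(4900 + 4·917700)] = (1/2)[70 + √3675700] ≈ (1/2)(70 + 1917.2115) = 993.6058.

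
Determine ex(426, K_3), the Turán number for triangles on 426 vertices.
ex(426, K_3) = ⌊426^2/4⌋ = 45369

Mantel (1907): a triangle-free graph on n vertices has at most ⌊n^2/4⌋ edges, with equality for the complete bipartite graph K_{⌊n/2⌋, ⌈n/2⌉}. For n = 426: ⌊426^2/4⌋ = ⌊181476/4⌋ = 45369. The extremal graph is K_{213, 213}, which has 213·213 = 45369 edges.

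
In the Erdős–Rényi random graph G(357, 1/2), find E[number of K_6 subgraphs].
E[# K_6] = C(357, 6) · (1/2)^C(6, 2) = 2756352147472 / 2^15 = 172272009217/2048 ≈ 84117192.000488

For each 6-subset S of vertices (there are C(357, 6) = 2756352147472 such S), let X_S = 1 if S induces a K_6 (all C(6, 2) = 15 edges present). Then P(X_S = 1) = (1/2)^15 = 1/32768. By linearity of expectation, E[# K_6] = C(357, 6) · (1/2)^15 = 2756352147472 / 32768 = 172272009217/2048 ≈ 84117192.000488.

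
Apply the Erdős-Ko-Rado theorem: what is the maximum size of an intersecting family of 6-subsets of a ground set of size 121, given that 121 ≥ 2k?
max |F| = C(120, 5) = 190578024

The Erdős-Ko-Rado theorem states: for n ≥ 2k, an intersecting family of k-subsets of an n-element set has size at most C(n − 1, k − 1), with equality for 'star' families {A ⊆ [n] : |A| = k, i ∈ A} (fix an element i). For n = 121, k = 6: C(120, 5) = 190578024.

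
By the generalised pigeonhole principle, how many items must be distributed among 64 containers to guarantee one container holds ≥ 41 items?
n = (41 − 1)·64 + 1 = 2561

By the generalised pigeonhole principle, to guarantee some box contains ≥ r objects we need more than (r − 1) · k objects total. Threshold: n = (r − 1) · k + 1. With r = 41 and k = 64: n = 40 · 64 + 1 = 2560 + 1 = 2561. For n = 2560 = 40 · 64, we can put exactly 40 objects in every box, avoiding 41 in any single one — so 2561 is tight.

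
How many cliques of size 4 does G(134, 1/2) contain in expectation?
E[# K_4] = C(134, 4) · (1/2)^C(4, 2) = 12840751 / 2^6 = 200636.734375

For each 4-subset S of vertices (there are C(134, 4) = 12840751 such S), let X_S = 1 if S induces a K_4 (all C(4, 2) = 6 edges present). Then P(X_S = 1) = (1/2)^6 = 1/64. By linearity of expectation, E[# K_4] = C(134, 4) · (1/2)^6 = 12840751 / 64 = 200636.734375.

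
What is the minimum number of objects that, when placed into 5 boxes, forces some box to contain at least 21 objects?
n = (21 − 1)·5 + 1 = 101

By the generalised pigeonhole principle, to guarantee some box contains ≥ r objects we need more than (r − 1) · k objects total. Threshold: n = (r − 1) · k + 1. With r = 21 and k = 5: n = 20 · 5 + 1 = 100 + 1 = 101. For n = 100 = 20 · 5, we can put exactly 20 objects in every box, avoiding 21 in any single one — so 101 is tight.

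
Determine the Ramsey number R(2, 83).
R(2, 83) = 83

R(2, k) = k for all k ≥ 2: in a 2-colouring of K_k, either some edge is red (a red K_2) or all edges are blue (a blue K_k). And K_{82} coloured all-blue has no blue K_83, so R(2, 83) > 82. Hence R(2, 83) = 83.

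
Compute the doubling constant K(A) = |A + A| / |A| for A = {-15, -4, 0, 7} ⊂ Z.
K = |A + A| / |A| = 9/4

Enumerate A + A = {a + b : a, b ∈ A}. With |A| = 4, there are |A|^2 = 16 ordered sum pairs; collecting distinct values, A + A = {-30, -19, -15, -8, -4, 0, 3, 7, 14}, so |A + A| = 9. Thus K = 9/4. For comparison, the minimum possible |A + A| over all 4-element sets is 2·4 − 1 = 7 (so min K = 7/4), attained only by arithmetic progressions.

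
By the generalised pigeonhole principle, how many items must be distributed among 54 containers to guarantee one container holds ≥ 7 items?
n = (7 − 1)·54 + 1 = 325

By the generalised pigeonhole principle, to guarantee some box contains ≥ r objects we need more than (r − 1) · k objects total. Threshold: n = (r − 1) · k + 1. With r = 7 and k = 54: n = 6 · 54 + 1 = 324 + 1 = 325. For n = 324 = 6 · 54, we can put exactly 6 objects in every box, avoiding 7 in any single one — so 325 is tight.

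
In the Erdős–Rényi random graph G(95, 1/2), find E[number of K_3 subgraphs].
E[# K_3] = C(95, 3) · (1/2)^C(3, 2) = 138415 / 2^3 = 17301.875

For each 3-subset S of vertices (there are C(95, 3) = 138415 such S), let X_S = 1 if S induces a K_3 (all C(3, 2) = 3 edges present). Then P(X_S = 1) = (1/2)^3 = 1/8. By linearity of expectation, E[# K_3] = C(95, 3) · (1/2)^3 = 138415 / 8 = 17301.875.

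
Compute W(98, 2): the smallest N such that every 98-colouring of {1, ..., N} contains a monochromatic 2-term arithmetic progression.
W(98, 2) = 98 + 1 = 99

A 2-term AP is any pair of integers, so a monochromatic 2-AP exists iff some colour is used at least twice. With 98 colours, the colouring i ↦ i on {1, ..., 98} uses each colour once, avoiding any monochromatic pair, so W(98, 2) > 98. For {1, ..., 99}, pigeonhole forces two integers of the same colour, which form a monochromatic 2-AP. Hence W(98, 2) = 99.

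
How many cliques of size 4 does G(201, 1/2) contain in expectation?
E[# K_4] = C(201, 4) · (1/2)^C(4, 2) = 65998350 / 2^6 = 32999175/32 = 1031224.21875

For each 4-subset S of vertices (there are C(201, 4) = 65998350 such S), let X_S = 1 if S induces a K_4 (all C(4, 2) = 6 edges present). Then P(X_S = 1) = (1/2)^6 = 1/64. By linearity of expectation, E[# K_4] = C(201, 4) · (1/2)^6 = 65998350 / 64 = 32999175/32 = 1031224.21875.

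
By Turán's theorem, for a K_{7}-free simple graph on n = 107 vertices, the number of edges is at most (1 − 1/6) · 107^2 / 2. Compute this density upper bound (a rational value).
Turán density bound = (5/6) · 107^2/2 = 57245/12 ≈ 4770.4167

Turán's theorem: ex(n, K_{r+1}) is achieved by the complete r-partite Turán graph T(n, r) with parts as balanced as possible, and is at most (1 − 1/r) · n^2/2. For r = 6, n = 107: the density bound is (5/6) · 11449/2 = 57245/12 ≈ 4770.4167. The integer-valued extremum is e(T(107, 6)) = 4770, which is strictly less than the density bound 57245/12 since 6 ∤ 107 (the parts of T(107, 6) cannot all be equal).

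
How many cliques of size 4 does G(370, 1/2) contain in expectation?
E[# K_4] = C(370, 4) · (1/2)^C(4, 2) = 768299820 / 2^6 = 192074955/16 = 12004684.6875

For each 4-subset S of vertices (there are C(370, 4) = 768299820 such S), let X_S = 1 if S induces a K_4 (all C(4, 2) = 6 edges present). Then P(X_S = 1) = (1/2)^6 = 1/64. By linearity of expectation, E[# K_4] = C(370, 4) · (1/2)^6 = 768299820 / 64 = 192074955/16 = 12004684.6875.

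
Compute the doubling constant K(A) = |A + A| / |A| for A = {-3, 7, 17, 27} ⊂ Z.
K = |A + A| / |A| = 7/4

Enumerate A + A = {a + b : a, b ∈ A}. With |A| = 4, there are |A|^2 = 16 ordered sum pairs; collecting distinct values, A + A = {-6, 4, 14, 24, 34, 44, 54}, so |A + A| = 7. Thus K = 7/4. Here |A + A| = 2|A| − 1 = 7, the minimum possible — so K = 7/4 is minimal, which holds iff A is an arithmetic progression.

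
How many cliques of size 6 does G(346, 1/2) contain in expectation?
E[# K_6] = C(346, 6) · (1/2)^C(6, 2) = 2281370098854 / 2^15 = 1140685049427/16384 ≈ 69621890.223816

For each 6-subset S of vertices (there are C(346, 6) = 2281370098854 such S), let X_S = 1 if S induces a K_6 (all C(6, 2) = 15 edges present). Then P(X_S = 1) = (1/2)^15 = 1/32768. By linearity of expectation, E[# K_6] = C(346, 6) · (1/2)^15 = 2281370098854 / 32768 = 1140685049427/16384 ≈ 69621890.223816.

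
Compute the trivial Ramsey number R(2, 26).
R(2, 26) = 26

R(2, k) = k for all k ≥ 2: in a 2-colouring of K_k, either some edge is red (a red K_2) or all edges are blue (a blue K_k). And K_{25} coloured all-blue has no blue K_26, so R(2, 26) > 25. Hence R(2, 26) = 26.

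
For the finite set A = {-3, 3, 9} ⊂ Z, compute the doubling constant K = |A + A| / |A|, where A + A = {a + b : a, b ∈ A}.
K = |A + A| / |A| = 5/3

Enumerate A + A = {a + b : a, b ∈ A}. With |A| = 3, there are |A|^2 = 9 ordered sum pairs; collecting distinct values, A + A = {-6, 0, 6, 12, 18}, so |A + A| = 5. Thus K = 5/3. Here |A + A| = 2|A| − 1 = 5, the minimum possible — so K = 5/3 is minimal, which holds iff A is an arithmetic progression.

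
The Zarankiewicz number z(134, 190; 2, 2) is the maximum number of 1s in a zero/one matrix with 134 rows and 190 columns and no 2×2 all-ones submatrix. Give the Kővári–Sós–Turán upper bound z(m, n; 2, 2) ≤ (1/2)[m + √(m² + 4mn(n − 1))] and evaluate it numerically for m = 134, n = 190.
z(134, 190; 2, 2) ≤ (1/2)[134 + √(134² + 4·134·190·189)] = (1/2)[134 + √19265716] = 2261.6364

Kővári–Sós–Turán: let r_1, ..., r_134 be the row sums and z = Σ r_i the total number of 1s. Each pair of columns can share at most one row with both entries 1 (else a 2×2 all-ones block appears), so Σ_i C(r_i, 2) ≤ C(190, 2) = 17955. By convexity Σ_i C(r_i, 2) ≥ 134·C(z/134, 2) = z(z − 134)/(2·134), giving z² − 134z − 134·190·189 ≤ 0 and hence z ≤ (1/2)[134 + √(17956 + 4·4811940)] = (1/2)[134 + √19265716] ≈ (1/2)(134 + 4389.2728) = 2261.6364.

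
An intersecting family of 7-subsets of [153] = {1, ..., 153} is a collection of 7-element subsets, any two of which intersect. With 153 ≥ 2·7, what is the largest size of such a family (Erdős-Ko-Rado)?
max |F| = C(152, 6) = 15500461060

The Erdős-Ko-Rado theorem states: for n ≥ 2k, an intersecting family of k-subsets of an n-element set has size at most C(n − 1, k − 1), with equality for 'star' families {A ⊆ [n] : |A| = k, i ∈ A} (fix an element i). For n = 153, k = 7: C(152, 6) = 15500461060.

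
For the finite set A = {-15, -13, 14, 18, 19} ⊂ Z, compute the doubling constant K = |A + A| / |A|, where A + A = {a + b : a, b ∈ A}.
K = |A + A| / |A| = 15/5 = 3

Enumerate A + A = {a + b : a, b ∈ A}. With |A| = 5, there are |A|^2 = 25 ordered sum pairs; collecting distinct values, A + A = {-30, -28, -26, -1, 1, 3, 4, 5, 6, 28, 32, 33, 36, 37, 38}, so |A + A| = 15. Thus K = 15/5 = 3. For comparison, the minimum possible |A + A| over all 5-element sets is 2·5 − 1 = 9 (so min K = 9/5), attained only by arithmetic progressions.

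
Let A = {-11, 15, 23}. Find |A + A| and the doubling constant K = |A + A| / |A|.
K = |A + A| / |A| = 6/3 = 2

Enumerate A + A = {a + b : a, b ∈ A}. With |A| = 3, there are |A|^2 = 9 ordered sum pairs; collecting distinct values, A + A = {-22, 4, 12, 30, 38, 46}, so |A + A| = 6. Thus K = 6/3 = 2. For comparison, the minimum possible |A + A| over all 3-element sets is 2·3 − 1 = 5 (so min K = 5/3), attained only by arithmetic progressions.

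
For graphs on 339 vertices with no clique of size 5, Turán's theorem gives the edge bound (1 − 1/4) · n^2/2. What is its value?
Turán density bound = (3/4) · 339^2/2 = 344763/8 ≈ 43095.375

Turán's theorem: ex(n, K_{r+1}) is achieved by the complete r-partite Turán graph T(n, r) with parts as balanced as possible, and is at most (1 − 1/r) · n^2/2. For r = 4, n = 339: the density bound is (3/4) · 114921/2 = 344763/8 ≈ 43095.375. The integer-valued extremum is e(T(339, 4)) = 43095, which is strictly less than the density bound 344763/8 since 4 ∤ 339 (the parts of T(339, 4) cannot all be equal).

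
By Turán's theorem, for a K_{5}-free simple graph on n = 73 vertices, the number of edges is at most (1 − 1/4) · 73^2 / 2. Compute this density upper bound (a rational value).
Turán density bound = (3/4) · 73^2/2 = 15987/8 ≈ 1998.375

Turán's theorem: ex(n, K_{r+1}) is achieved by the complete r-partite Turán graph T(n, r) with parts as balanced as possible, and is at most (1 − 1/r) · n^2/2. For r = 4, n = 73: the density bound is (3/4) · 5329/2 = 15987/8 ≈ 1998.375. The integer-valued extremum is e(T(73, 4)) = 1998, which is strictly less than the density bound 15987/8 since 4 ∤ 73 (the parts of T(73, 4) cannot all be equal).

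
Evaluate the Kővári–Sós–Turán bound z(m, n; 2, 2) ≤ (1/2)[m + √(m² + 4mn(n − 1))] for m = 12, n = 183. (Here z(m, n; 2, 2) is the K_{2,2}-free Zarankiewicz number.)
z(12, 183; 2, 2) ≤ (1/2)[12 + √(12² + 4·12·183·182)] = (1/2)[12 + √1598832] = 638.2246

Kővári–Sós–Turán: let r_1, ..., r_12 be the row sums and z = Σ r_i the total number of 1s. Each pair of columns can share at most one row with both entries 1 (else a 2×2 all-ones block appears), so Σ_i C(r_i, 2) ≤ C(183, 2) = 16653. By convexity Σ_i C(r_i, 2) ≥ 12·C(z/12, 2) = z(z − 12)/(2·12), giving z² − 12z − 12·183·182 ≤ 0 and hence z ≤ (1/2)[12 + √(144 + 4·399672)] = (1/2)[12 + √1598832] ≈ (1/2)(12 + 1264.4493) = 638.2246.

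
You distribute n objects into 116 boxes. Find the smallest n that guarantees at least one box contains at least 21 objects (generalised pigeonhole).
n = (21 − 1)·116 + 1 = 2321

By the generalised pigeonhole principle, to guarantee some box contains ≥ r objects we need more than (r − 1) · k objects total. Threshold: n = (r − 1) · k + 1. With r = 21 and k = 116: n = 20 · 116 + 1 = 2320 + 1 = 2321. For n = 2320 = 20 · 116, we can put exactly 20 objects in every box, avoiding 21 in any single one — so 2321 is tight.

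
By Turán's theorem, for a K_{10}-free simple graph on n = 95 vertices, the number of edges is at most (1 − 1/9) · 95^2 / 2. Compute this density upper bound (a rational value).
Turán density bound = (8/9) · 95^2/2 = 36100/9 ≈ 4011.1111

Turán's theorem: ex(n, K_{r+1}) is achieved by the complete r-partite Turán graph T(n, r) with parts as balanced as possible, and is at most (1 − 1/r) · n^2/2. For r = 9, n = 95: the density bound is (8/9) · 9025/2 = 36100/9 ≈ 4011.1111. The integer-valued extremum is e(T(95, 9)) = 4010, which is strictly less than the density bound 36100/9 since 9 ∤ 95 (the parts of T(95, 9) cannot all be equal).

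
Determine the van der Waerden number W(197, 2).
W(197, 2) = 197 + 1 = 198

A 2-term AP is any pair of integers, so a monochromatic 2-AP exists iff some colour is used at least twice. With 197 colours, the colouring i ↦ i on {1, ..., 197} uses each colour once, avoiding any monochromatic pair, so W(197, 2) > 197. For {1, ..., 198}, pigeonhole forces two integers of the same colour, which form a monochromatic 2-AP. Hence W(197, 2) = 198.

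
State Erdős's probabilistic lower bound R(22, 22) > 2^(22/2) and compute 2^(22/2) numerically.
2^(22/2) = 2048; so R(22, 22) > 2048

Colour each edge of K_n uniformly at random with red/blue. The expected number of monochromatic K_22 is C(n, 22) · 2 · 2^(−C(22,2)). If C(n, 22) · 2^(1 − C(22,2)) < 1, then with positive probability no monochromatic K_22 exists, so R(22, 22) > n. The standard estimate C(n, 22) ≤ n^22/22! shows this inequality holds whenever n ≤ 2^(22/2) (since 22! · 2^(C(22,2) − 1) > 2^(22^2/2) ≥ n^22). Hence R(22, 22) > 2^(22/2) = 2048.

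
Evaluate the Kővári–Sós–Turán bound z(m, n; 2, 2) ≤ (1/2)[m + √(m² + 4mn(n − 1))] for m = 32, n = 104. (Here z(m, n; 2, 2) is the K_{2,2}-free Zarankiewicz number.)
z(32, 104; 2, 2) ≤ (1/2)[32 + √(32² + 4·32·104·103)] = (1/2)[32 + √1372160] = 601.6962

Kővári–Sós–Turán: let r_1, ..., r_32 be the row sums and z = Σ r_i the total number of 1s. Each pair of columns can share at most one row with both entries 1 (else a 2×2 all-ones block appears), so Σ_i C(r_i, 2) ≤ C(104, 2) = 5356. By convexity Σ_i C(r_i, 2) ≥ 32·C(z/32, 2) = z(z − 32)/(2·32), giving z² − 32z − 32·104·103 ≤ 0 and hence z ≤ (1/2)[32 + √(1024 + 4·342784)] = (1/2)[32 + √1372160] ≈ (1/2)(32 + 1171.3923) = 601.6962.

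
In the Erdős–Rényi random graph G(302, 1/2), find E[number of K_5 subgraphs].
E[# K_5] = C(302, 5) · (1/2)^C(5, 2) = 20248875010 / 2^10 = 10124437505/512 ≈ 19774292.001953

For each 5-subset S of vertices (there are C(302, 5) = 20248875010 such S), let X_S = 1 if S induces a K_5 (all C(5, 2) = 10 edges present). Then P(X_S = 1) = (1/2)^10 = 1/1024. By linearity of expectation, E[# K_5] = C(302, 5) · (1/2)^10 = 20248875010 / 1024 = 10124437505/512 ≈ 19774292.001953.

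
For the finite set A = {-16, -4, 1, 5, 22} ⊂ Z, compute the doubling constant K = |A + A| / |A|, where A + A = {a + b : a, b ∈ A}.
K = |A + A| / |A| = 14/5

Enumerate A + A = {a + b : a, b ∈ A}. With |A| = 5, there are |A|^2 = 25 ordered sum pairs; collecting distinct values, A + A = {-32, -20, -15, -11, -8, -3, 1, 2, 6, 10, 18, 23, 27, 44}, so |A + A| = 14. Thus K = 14/5. For comparison, the minimum possible |A + A| over all 5-element sets is 2·5 − 1 = 9 (so min K = 9/5), attained only by arithmetic progressions.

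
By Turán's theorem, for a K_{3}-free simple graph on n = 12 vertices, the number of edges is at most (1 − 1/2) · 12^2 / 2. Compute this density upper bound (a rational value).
Turán density bound = (1/2) · 12^2/2 = 36

Turán's theorem: ex(n, K_{r+1}) is achieved by the complete r-partite Turán graph T(n, r) with parts as balanced as possible, and is at most (1 − 1/r) · n^2/2. For r = 2, n = 12: the density bound is (1/2) · 144/2 = 36. Since 2 ∣ 12, the Turán graph T(12, 2) has parts of equal size 6, and its edge count e(T(12, 2)) = 36 attains the density bound exactly.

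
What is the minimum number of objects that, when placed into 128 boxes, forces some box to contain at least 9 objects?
n = (9 − 1)·128 + 1 = 1025

By the generalised pigeonhole principle, to guarantee some box contains ≥ r objects we need more than (r − 1) · k objects total. Threshold: n = (r − 1) · k + 1. With r = 9 and k = 128: n = 8 · 128 + 1 = 1024 + 1 = 1025. For n = 1024 = 8 · 128, we can put exactly 8 objects in every box, avoiding 9 in any single one — so 1025 is tight.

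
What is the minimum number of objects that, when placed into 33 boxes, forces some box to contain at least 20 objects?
n = (20 − 1)·33 + 1 = 628

By the generalised pigeonhole principle, to guarantee some box contains ≥ r objects we need more than (r − 1) · k objects total. Threshold: n = (r − 1) · k + 1. With r = 20 and k = 33: n = 19 · 33 + 1 = 627 + 1 = 628. For n = 627 = 19 · 33, we can put exactly 19 objects in every box, avoiding 20 in any single one — so 628 is tight.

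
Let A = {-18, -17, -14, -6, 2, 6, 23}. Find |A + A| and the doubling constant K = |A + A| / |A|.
K = |A + A| / |A| = 26/7

Enumerate A + A = {a + b : a, b ∈ A}. With |A| = 7, there are |A|^2 = 49 ordered sum pairs; collecting distinct values, A + A = {-36, -35, -34, -32, -31, -28, -24, -23, -20, -16, -15, -12, -11, -8, -4, 0, 4, 5, 6, 8, 9, 12, 17, 25, 29, 46}, so |A + A| = 26. Thus K = 26/7. For comparison, the minimum possible |A + A| over all 7-element sets is 2·7 − 1 = 13 (so min K = 13/7), attained only by arithmetic progressions.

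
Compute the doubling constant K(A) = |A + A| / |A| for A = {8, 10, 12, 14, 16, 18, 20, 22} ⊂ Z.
K = |A + A| / |A| = 15/8

Enumerate A + A = {a + b : a, b ∈ A}. With |A| = 8, there are |A|^2 = 64 ordered sum pairs; collecting distinct values, A + A = {16, 18, 20, 22, 24, 26, 28, 30, 32, 34, 36, 38, 40, 42, 44}, so |A + A| = 15. Thus K = 15/8. Here |A + A| = 2|A| − 1 = 15, the minimum possible — so K = 15/8 is minimal, which holds iff A is an arithmetic progression.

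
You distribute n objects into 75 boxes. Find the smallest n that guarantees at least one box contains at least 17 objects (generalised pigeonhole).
n = (17 − 1)·75 + 1 = 1201

By the generalised pigeonhole principle, to guarantee some box contains ≥ r objects we need more than (r − 1) · k objects total. Threshold: n = (r − 1) · k + 1. With r = 17 and k = 75: n = 16 · 75 + 1 = 1200 + 1 = 1201. For n = 1200 = 16 · 75, we can put exactly 16 objects in every box, avoiding 17 in any single one — so 1201 is tight.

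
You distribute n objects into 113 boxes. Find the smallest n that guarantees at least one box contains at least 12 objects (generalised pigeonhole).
n = (12 − 1)·113 + 1 = 1244

By the generalised pigeonhole principle, to guarantee some box contains ≥ r objects we need more than (r − 1) · k objects total. Threshold: n = (r − 1) · k + 1. With r = 12 and k = 113: n = 11 · 113 + 1 = 1243 + 1 = 1244. For n = 1243 = 11 · 113, we can put exactly 11 objects in every box, avoiding 12 in any single one — so 1244 is tight.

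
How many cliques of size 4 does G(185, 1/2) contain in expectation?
E[# K_4] = C(185, 4) · (1/2)^C(4, 2) = 47239010 / 2^6 = 23619505/32 = 738109.53125

For each 4-subset S of vertices (there are C(185, 4) = 47239010 such S), let X_S = 1 if S induces a K_4 (all C(4, 2) = 6 edges present). Then P(X_S = 1) = (1/2)^6 = 1/64. By linearity of expectation, E[# K_4] = C(185, 4) · (1/2)^6 = 47239010 / 64 = 23619505/32 = 738109.53125.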